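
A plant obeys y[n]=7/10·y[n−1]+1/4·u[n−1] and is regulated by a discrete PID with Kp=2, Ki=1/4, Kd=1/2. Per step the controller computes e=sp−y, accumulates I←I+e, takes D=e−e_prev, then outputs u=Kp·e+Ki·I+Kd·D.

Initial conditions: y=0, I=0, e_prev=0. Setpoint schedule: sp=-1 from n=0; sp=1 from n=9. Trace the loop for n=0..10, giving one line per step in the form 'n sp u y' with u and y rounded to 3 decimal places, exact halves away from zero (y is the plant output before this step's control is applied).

0 -1 -2.750 0.000
1 -1 -0.609 -0.688
2 -1 -1.179 -0.634
3 -1 -0.956 -0.738
4 -1 -1.026 -0.756
5 -1 -1.014 -0.786
6 -1 -1.033 -0.803
7 -1 -1.044 -0.821
8 -1 -1.057 -0.835
9 1 4.432 -0.849
10 1 0.140 0.514

(exact arithmetic carried between steps; '≈' marks a value shown rounded to 6 d.p. or computed from one; I and e_prev carry over from the previous line; the table rounds u and y to 3 d.p., halves away from zero)
n=0: y=0, sp=-1, e=sp−y=-1; I=-1, D=e−e_prev=-1; u=2·(-1)+1/4·(-1)+1/2·(-1)=-2.75; next y=7/10·0+1/4·(-2.75)=-0.6875
n=1: y=-0.6875, sp=-1, e=sp−y=-0.3125; I=-1.3125, D=e−e_prev=0.6875; u=2·(-0.3125)+1/4·(-1.3125)+1/2·0.6875=-0.609375; next y=7/10·(-0.6875)+1/4·(-0.609375)≈-0.633594
n=2: y≈-0.633594, sp=-1, e=sp−y≈-0.366406; I≈-1.678906, D=e−e_prev≈-0.053906; u=2·(-0.366406)+1/4·(-1.678906)+1/2·(-0.053906)≈-1.179492; next y=7/10·(-0.633594)+1/4·(-1.179492)≈-0.738389
n=3: y≈-0.738389, sp=-1, e=sp−y≈-0.261611; I≈-1.940518, D=e−e_prev≈0.104795; u=2·(-0.261611)+1/4·(-1.940518)+1/2·0.104795≈-0.955955; next y=7/10·(-0.738389)+1/4·(-0.955955)≈-0.755861
n=4: y≈-0.755861, sp=-1, e=sp−y≈-0.244139; I≈-2.184657, D=e−e_prev≈0.017472; u=2·(-0.244139)+1/4·(-2.184657)+1/2·0.017472≈-1.025707; next y=7/10·(-0.755861)+1/4·(-1.025707)≈-0.785529
n=5: y≈-0.785529, sp=-1, e=sp−y≈-0.214471; I≈-2.399128, D=e−e_prev≈0.029668; u=2·(-0.214471)+1/4·(-2.399128)+1/2·0.029668≈-1.013889; next y=7/10·(-0.785529)+1/4·(-1.013889)≈-0.803343
n=6: y≈-0.803343, sp=-1, e=sp−y≈-0.196657; I≈-2.595785, D=e−e_prev≈0.017814; u=2·(-0.196657)+1/4·(-2.595785)+1/2·0.017814≈-1.033354; next y=7/10·(-0.803343)+1/4·(-1.033354)≈-0.820678
n=7: y≈-0.820678, sp=-1, e=sp−y≈-0.179322; I≈-2.775106, D=e−e_prev≈0.017336; u=2·(-0.179322)+1/4·(-2.775106)+1/2·0.017336≈-1.043752; next y=7/10·(-0.820678)+1/4·(-1.043752)≈-0.835413
n=8: y≈-0.835413, sp=-1, e=sp−y≈-0.164587; I≈-2.939694, D=e−e_prev≈0.014734; u=2·(-0.164587)+1/4·(-2.939694)+1/2·0.014734≈-1.056730; next y=7/10·(-0.835413)+1/4·(-1.056730)≈-0.848972
n=9: y≈-0.848972, sp=1, e=sp−y≈1.848972; I≈-1.090722, D=e−e_prev≈2.013559; u=2·1.848972+1/4·(-1.090722)+1/2·2.013559≈4.432042; next y=7/10·(-0.848972)+1/4·4.432042≈0.513730
n=10: y≈0.513730, sp=1, e=sp−y≈0.486270; I≈-0.604452, D=e−e_prev≈-1.362702; u=2·0.486270+1/4·(-0.604452)+1/2·(-1.362702)≈0.140075; next y=7/10·0.513730+1/4·0.140075≈0.394630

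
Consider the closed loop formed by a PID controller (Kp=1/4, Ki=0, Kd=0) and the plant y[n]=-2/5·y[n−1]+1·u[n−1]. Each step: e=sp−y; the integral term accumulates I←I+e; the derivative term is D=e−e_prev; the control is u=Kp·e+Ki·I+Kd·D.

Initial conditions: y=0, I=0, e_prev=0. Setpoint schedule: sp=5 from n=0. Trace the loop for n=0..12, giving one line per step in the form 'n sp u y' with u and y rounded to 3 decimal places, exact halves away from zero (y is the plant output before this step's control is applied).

0 5 1.250 0.000
1 5 0.938 1.250
2 5 1.141 0.438
3 5 1.009 0.966
4 5 1.094 0.622
5 5 1.039 0.845
6 5 1.075 0.700
7 5 1.051 0.795
8 5 1.067 0.733
9 5 1.057 0.773
10 5 1.063 0.747
11 5 1.059 0.764
12 5 1.062 0.753

(exact arithmetic carried between steps; '≈' marks a value shown rounded to 6 d.p. or computed from one; I and e_prev carry over from the previous line; the table rounds u and y to 3 d.p., halves away from zero)
n=0: y=0, sp=5, e=sp−y=5; I=5, D=e−e_prev=5; u=1/4·5+0·5+0·5=1.25; next y=-2/5·0+1·1.25=1.25
n=1: y=1.25, sp=5, e=sp−y=3.75; I=8.75, D=e−e_prev=-1.25; u=1/4·3.75+0·8.75+0·(-1.25)=0.9375; next y=-2/5·1.25+1·0.9375=0.4375
n=2: y=0.4375, sp=5, e=sp−y=4.5625; I=13.3125, D=e−e_prev=0.8125; u=1/4·4.5625+0·13.3125+0·0.8125=1.140625; next y=-2/5·0.4375+1·1.140625=0.965625
n=3: y=0.965625, sp=5, e=sp−y=4.034375; I=17.346875, D=e−e_prev=-0.528125; u=1/4·4.034375+0·17.346875+0·(-0.528125)≈1.008594; next y=-2/5·0.965625+1·1.008594≈0.622344
n=4: y≈0.622344, sp=5, e=sp−y≈4.377656; I≈21.724531, D=e−e_prev≈0.343281; u=1/4·4.377656+0·21.724531+0·0.343281≈1.094414; next y=-2/5·0.622344+1·1.094414≈0.845477
n=5: y≈0.845477, sp=5, e=sp−y≈4.154523; I≈25.879055, D=e−e_prev≈-0.223133; u=1/4·4.154523+0·25.879055+0·(-0.223133)≈1.038631; next y=-2/5·0.845477+1·1.038631≈0.700440
n=6: y≈0.700440, sp=5, e=sp−y≈4.299560; I≈30.178614, D=e−e_prev≈0.145036; u=1/4·4.299560+0·30.178614+0·0.145036≈1.074890; next y=-2/5·0.700440+1·1.074890≈0.794714
n=7: y≈0.794714, sp=5, e=sp−y≈4.205286; I≈34.383901, D=e−e_prev≈-0.094274; u=1/4·4.205286+0·34.383901+0·(-0.094274)≈1.051322; next y=-2/5·0.794714+1·1.051322≈0.733436
n=8: y≈0.733436, sp=5, e=sp−y≈4.266564; I≈38.650465, D=e−e_prev≈0.061278; u=1/4·4.266564+0·38.650465+0·0.061278≈1.066641; next y=-2/5·0.733436+1·1.066641≈0.773267
n=9: y≈0.773267, sp=5, e=sp−y≈4.226733; I≈42.877198, D=e−e_prev≈-0.039831; u=1/4·4.226733+0·42.877198+0·(-0.039831)≈1.056683; next y=-2/5·0.773267+1·1.056683≈0.747377
n=10: y≈0.747377, sp=5, e=sp−y≈4.252623; I≈47.129821, D=e−e_prev≈0.025890; u=1/4·4.252623+0·47.129821+0·0.025890≈1.063156; next y=-2/5·0.747377+1·1.063156≈0.764205
n=11: y≈0.764205, sp=5, e=sp−y≈4.235795; I≈51.365616, D=e−e_prev≈-0.016828; u=1/4·4.235795+0·51.365616+0·(-0.016828)≈1.058949; next y=-2/5·0.764205+1·1.058949≈0.753267
n=12: y≈0.753267, sp=5, e=sp−y≈4.246733; I≈55.612349, D=e−e_prev≈0.010938; u=1/4·4.246733+0·55.612349+0·0.010938≈1.061683; next y=-2/5·0.753267+1·1.061683≈0.760377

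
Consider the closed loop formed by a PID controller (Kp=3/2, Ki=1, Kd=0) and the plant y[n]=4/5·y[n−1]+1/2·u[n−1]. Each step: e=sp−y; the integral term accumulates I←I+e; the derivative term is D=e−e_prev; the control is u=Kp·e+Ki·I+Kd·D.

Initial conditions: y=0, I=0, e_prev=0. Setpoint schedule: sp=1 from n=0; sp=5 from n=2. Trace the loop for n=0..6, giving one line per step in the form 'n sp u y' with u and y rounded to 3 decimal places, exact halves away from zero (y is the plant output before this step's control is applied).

0 1 2.500 0.000
1 1 0.375 1.250
2 5 10.281 1.188
3 5 1.836 6.091
4 5 1.496 5.790
5 5 1.731 5.380
6 5 1.877 5.170

(exact arithmetic carried between steps; '≈' marks a value shown rounded to 6 d.p. or computed from one; I and e_prev carry over from the previous line; the table rounds u and y to 3 d.p., halves away from zero)
n=0: y=0, sp=1, e=sp−y=1; I=1, D=e−e_prev=1; u=3/2·1+1·1+0·1=2.5; next y=4/5·0+1/2·2.5=1.25
n=1: y=1.25, sp=1, e=sp−y=-0.25; I=0.75, D=e−e_prev=-1.25; u=3/2·(-0.25)+1·0.75+0·(-1.25)=0.375; next y=4/5·1.25+1/2·0.375=1.1875
n=2: y=1.1875, sp=5, e=sp−y=3.8125; I=4.5625, D=e−e_prev=4.0625; u=3/2·3.8125+1·4.5625+0·4.0625=10.28125; next y=4/5·1.1875+1/2·10.28125=6.090625
n=3: y=6.090625, sp=5, e=sp−y=-1.090625; I=3.471875, D=e−e_prev=-4.903125; u=3/2·(-1.090625)+1·3.471875+0·(-4.903125)≈1.835938; next y=4/5·6.090625+1/2·1.835938≈5.790469
n=4: y≈5.790469, sp=5, e=sp−y≈-0.790469; I≈2.681406, D=e−e_prev≈0.300156; u=3/2·(-0.790469)+1·2.681406+0·0.300156≈1.495703; next y=4/5·5.790469+1/2·1.495703≈5.380227
n=5: y≈5.380227, sp=5, e=sp−y≈-0.380227; I≈2.301180, D=e−e_prev≈0.410242; u=3/2·(-0.380227)+1·2.301180+0·0.410242≈1.730840; next y=4/5·5.380227+1/2·1.730840≈5.169601
n=6: y≈5.169601, sp=5, e=sp−y≈-0.169601; I≈2.131579, D=e−e_prev≈0.210625; u=3/2·(-0.169601)+1·2.131579+0·0.210625≈1.877177; next y=4/5·5.169601+1/2·1.877177≈5.074269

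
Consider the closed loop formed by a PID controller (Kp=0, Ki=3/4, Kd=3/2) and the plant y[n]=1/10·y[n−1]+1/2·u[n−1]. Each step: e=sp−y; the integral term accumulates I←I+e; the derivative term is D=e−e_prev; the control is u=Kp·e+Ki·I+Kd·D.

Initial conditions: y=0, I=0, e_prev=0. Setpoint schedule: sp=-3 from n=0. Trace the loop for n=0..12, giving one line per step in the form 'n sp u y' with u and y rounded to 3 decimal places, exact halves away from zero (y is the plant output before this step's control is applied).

0 -3 -6.750 0.000
1 -3 3.094 -3.375
2 -3 -12.002 1.209
3 -3 7.669 -5.880
4 -3 -21.340 3.246
5 -3 18.247 -10.346
6 -3 -38.109 8.089
7 -3 40.478 -18.246
8 -3 -70.075 18.415
9 -3 84.978 -33.196
10 -3 -132.613 39.170
11 -3 172.816 -62.389
12 -3 -255.737 80.169

(exact arithmetic carried between steps; '≈' marks a value shown rounded to 6 d.p. or computed from one; I and e_prev carry over from the previous line; the table rounds u and y to 3 d.p., halves away from zero)
n=0: y=0, sp=-3, e=sp−y=-3; I=-3, D=e−e_prev=-3; u=0·(-3)+3/4·(-3)+3/2·(-3)=-6.75; next y=1/10·0+1/2·(-6.75)=-3.375
n=1: y=-3.375, sp=-3, e=sp−y=0.375; I=-2.625, D=e−e_prev=3.375; u=0·0.375+3/4·(-2.625)+3/2·3.375=3.09375; next y=1/10·(-3.375)+1/2·3.09375=1.209375
n=2: y=1.209375, sp=-3, e=sp−y=-4.209375; I=-6.834375, D=e−e_prev=-4.584375; u=0·(-4.209375)+3/4·(-6.834375)+3/2·(-4.584375)≈-12.002344; next y=1/10·1.209375+1/2·(-12.002344)≈-5.880234
n=3: y≈-5.880234, sp=-3, e=sp−y≈2.880234; I≈-3.954141, D=e−e_prev≈7.089609; u=0·2.880234+3/4·(-3.954141)+3/2·7.089609≈7.668809; next y=1/10·(-5.880234)+1/2·7.668809≈3.246381
n=4: y≈3.246381, sp=-3, e=sp−y≈-6.246381; I≈-10.200521, D=e−e_prev≈-9.126615; u=0·(-6.246381)+3/4·(-10.200521)+3/2·(-9.126615)≈-21.340314; next y=1/10·3.246381+1/2·(-21.340314)≈-10.345519
n=5: y≈-10.345519, sp=-3, e=sp−y≈7.345519; I≈-2.855003, D=e−e_prev≈13.591900; u=0·7.345519+3/4·(-2.855003)+3/2·13.591900≈18.246598; next y=1/10·(-10.345519)+1/2·18.246598≈8.088747
n=6: y≈8.088747, sp=-3, e=sp−y≈-11.088747; I≈-13.943750, D=e−e_prev≈-18.434266; u=0·(-11.088747)+3/4·(-13.943750)+3/2·(-18.434266)≈-38.109211; next y=1/10·8.088747+1/2·(-38.109211)≈-18.245731
n=7: y≈-18.245731, sp=-3, e=sp−y≈15.245731; I≈1.301981, D=e−e_prev≈26.334478; u=0·15.245731+3/4·1.301981+3/2·26.334478≈40.478203; next y=1/10·(-18.245731)+1/2·40.478203≈18.414528
n=8: y≈18.414528, sp=-3, e=sp−y≈-21.414528; I≈-20.112547, D=e−e_prev≈-36.660259; u=0·(-21.414528)+3/4·(-20.112547)+3/2·(-36.660259)≈-70.074799; next y=1/10·18.414528+1/2·(-70.074799)≈-33.195947
n=9: y≈-33.195947, sp=-3, e=sp−y≈30.195947; I≈10.083400, D=e−e_prev≈51.610475; u=0·30.195947+3/4·10.083400+3/2·51.610475≈84.978262; next y=1/10·(-33.195947)+1/2·84.978262≈39.169536
n=10: y≈39.169536, sp=-3, e=sp−y≈-42.169536; I≈-32.086137, D=e−e_prev≈-72.365483; u=0·(-42.169536)+3/4·(-32.086137)+3/2·(-72.365483)≈-132.612827; next y=1/10·39.169536+1/2·(-132.612827)≈-62.389460
n=11: y≈-62.389460, sp=-3, e=sp−y≈59.389460; I≈27.303323, D=e−e_prev≈101.558996; u=0·59.389460+3/4·27.303323+3/2·101.558996≈172.815986; next y=1/10·(-62.389460)+1/2·172.815986≈80.169047
n=12: y≈80.169047, sp=-3, e=sp−y≈-83.169047; I≈-55.865724, D=e−e_prev≈-142.558507; u=0·(-83.169047)+3/4·(-55.865724)+3/2·(-142.558507)≈-255.737053; next y=1/10·80.169047+1/2·(-255.737053)≈-119.851622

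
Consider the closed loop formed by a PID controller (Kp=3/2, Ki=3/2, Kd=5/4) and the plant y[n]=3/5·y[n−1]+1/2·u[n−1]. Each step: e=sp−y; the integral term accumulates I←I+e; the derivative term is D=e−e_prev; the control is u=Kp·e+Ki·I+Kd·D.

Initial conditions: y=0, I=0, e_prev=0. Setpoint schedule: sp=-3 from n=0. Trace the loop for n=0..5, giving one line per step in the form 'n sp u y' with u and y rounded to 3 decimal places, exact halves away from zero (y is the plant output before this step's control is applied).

(exact arithmetic carried between steps; '≈' marks a value shown rounded to 6 d.p. or computed from one; I and e_prev carry over from the previous line; the table rounds u and y to 3 d.p., halves away from zero)
n=0: y=0, sp=-3, e=sp−y=-3; I=-3, D=e−e_prev=-3; u=3/2·(-3)+3/2·(-3)+5/4·(-3)=-12.75; next y=3/5·0+1/2·(-12.75)=-6.375
n=1: y=-6.375, sp=-3, e=sp−y=3.375; I=0.375, D=e−e_prev=6.375; u=3/2·3.375+3/2·0.375+5/4·6.375=13.59375; next y=3/5·(-6.375)+1/2·13.59375=2.971875
n=2: y=2.971875, sp=-3, e=sp−y=-5.971875; I=-5.596875, D=e−e_prev=-9.346875; u=3/2·(-5.971875)+3/2·(-5.596875)+5/4·(-9.346875)≈-29.036719; next y=3/5·2.971875+1/2·(-29.036719)≈-12.735234
n=3: y≈-12.735234, sp=-3, e=sp−y≈9.735234; I≈4.138359, D=e−e_prev≈15.707109; u=3/2·9.735234+3/2·4.138359+5/4·15.707109≈40.444277; next y=3/5·(-12.735234)+1/2·40.444277≈12.580998
n=4: y≈12.580998, sp=-3, e=sp−y≈-15.580998; I≈-11.442639, D=e−e_prev≈-25.316232; u=3/2·(-15.580998)+3/2·(-11.442639)+5/4·(-25.316232)≈-72.180746; next y=3/5·12.580998+1/2·(-72.180746)≈-28.541774
n=5: y≈-28.541774, sp=-3, e=sp−y≈25.541774; I≈14.099135, D=e−e_prev≈41.122772; u=3/2·25.541774+3/2·14.099135+5/4·41.122772≈110.864829; next y=3/5·(-28.541774)+1/2·110.864829≈38.307350

0 -3 -12.750 0.000
1 -3 13.594 -6.375
2 -3 -29.037 2.972
3 -3 40.444 -12.735
4 -3 -72.181 12.581
5 -3 110.865 -28.542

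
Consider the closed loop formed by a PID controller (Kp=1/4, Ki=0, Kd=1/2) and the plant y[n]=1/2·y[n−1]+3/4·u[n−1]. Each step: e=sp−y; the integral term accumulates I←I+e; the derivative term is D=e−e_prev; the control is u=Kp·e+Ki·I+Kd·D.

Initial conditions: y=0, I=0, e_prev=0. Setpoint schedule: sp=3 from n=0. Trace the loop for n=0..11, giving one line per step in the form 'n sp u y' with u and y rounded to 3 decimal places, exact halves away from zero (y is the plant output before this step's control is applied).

(exact arithmetic carried between steps; '≈' marks a value shown rounded to 6 d.p. or computed from one; I and e_prev carry over from the previous line; the table rounds u and y to 3 d.p., halves away from zero)
n=0: y=0, sp=3, e=sp−y=3; I=3, D=e−e_prev=3; u=1/4·3+0·3+1/2·3=2.25; next y=1/2·0+3/4·2.25=1.6875
n=1: y=1.6875, sp=3, e=sp−y=1.3125; I=4.3125, D=e−e_prev=-1.6875; u=1/4·1.3125+0·4.3125+1/2·(-1.6875)=-0.515625; next y=1/2·1.6875+3/4·(-0.515625)≈0.457031
n=2: y≈0.457031, sp=3, e=sp−y≈2.542969; I≈6.855469, D=e−e_prev≈1.230469; u=1/4·2.542969+0·6.855469+1/2·1.230469≈1.250977; next y=1/2·0.457031+3/4·1.250977≈1.166748
n=3: y≈1.166748, sp=3, e=sp−y≈1.833252; I≈8.688721, D=e−e_prev≈-0.709717; u=1/4·1.833252+0·8.688721+1/2·(-0.709717)≈0.103455; next y=1/2·1.166748+3/4·0.103455≈0.660965
n=4: y≈0.660965, sp=3, e=sp−y≈2.339035; I≈11.027756, D=e−e_prev≈0.505783; u=1/4·2.339035+0·11.027756+1/2·0.505783≈0.837650; next y=1/2·0.660965+3/4·0.837650≈0.958720
n=5: y≈0.958720, sp=3, e=sp−y≈2.041280; I≈13.069036, D=e−e_prev≈-0.297755; u=1/4·2.041280+0·13.069036+1/2·(-0.297755)≈0.361442; next y=1/2·0.958720+3/4·0.361442≈0.750442
n=6: y≈0.750442, sp=3, e=sp−y≈2.249558; I≈15.318594, D=e−e_prev≈0.208278; u=1/4·2.249558+0·15.318594+1/2·0.208278≈0.666529; next y=1/2·0.750442+3/4·0.666529≈0.875117
n=7: y≈0.875117, sp=3, e=sp−y≈2.124883; I≈17.443476, D=e−e_prev≈-0.124676; u=1/4·2.124883+0·17.443476+1/2·(-0.124676)≈0.468883; next y=1/2·0.875117+3/4·0.468883≈0.789221
n=8: y≈0.789221, sp=3, e=sp−y≈2.210779; I≈19.654255, D=e−e_prev≈0.085897; u=1/4·2.210779+0·19.654255+1/2·0.085897≈0.595643; next y=1/2·0.789221+3/4·0.595643≈0.841343
n=9: y≈0.841343, sp=3, e=sp−y≈2.158657; I≈21.812913, D=e−e_prev≈-0.052122; u=1/4·2.158657+0·21.812913+1/2·(-0.052122)≈0.513603; next y=1/2·0.841343+3/4·0.513603≈0.805874
n=10: y≈0.805874, sp=3, e=sp−y≈2.194126; I≈24.007039, D=e−e_prev≈0.035469; u=1/4·2.194126+0·24.007039+1/2·0.035469≈0.566266; next y=1/2·0.805874+3/4·0.566266≈0.827636
n=11: y≈0.827636, sp=3, e=sp−y≈2.172364; I≈26.179402, D=e−e_prev≈-0.021763; u=1/4·2.172364+0·26.179402+1/2·(-0.021763)≈0.532210; next y=1/2·0.827636+3/4·0.532210≈0.812975

0 3 2.250 0.000
1 3 -0.516 1.688
2 3 1.251 0.457
3 3 0.103 1.167
4 3 0.838 0.661
5 3 0.361 0.959
6 3 0.667 0.750
7 3 0.469 0.875
8 3 0.596 0.789
9 3 0.514 0.841
10 3 0.566 0.806
11 3 0.532 0.828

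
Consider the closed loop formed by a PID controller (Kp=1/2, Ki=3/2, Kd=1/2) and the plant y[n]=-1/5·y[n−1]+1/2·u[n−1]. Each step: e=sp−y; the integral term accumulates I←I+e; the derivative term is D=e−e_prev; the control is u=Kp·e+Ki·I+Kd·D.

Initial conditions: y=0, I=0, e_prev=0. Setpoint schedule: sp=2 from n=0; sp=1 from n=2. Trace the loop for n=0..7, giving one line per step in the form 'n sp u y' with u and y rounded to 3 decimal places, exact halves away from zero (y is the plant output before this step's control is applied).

(exact arithmetic carried between steps; '≈' marks a value shown rounded to 6 d.p. or computed from one; I and e_prev carry over from the previous line; the table rounds u and y to 3 d.p., halves away from zero)
n=0: y=0, sp=2, e=sp−y=2; I=2, D=e−e_prev=2; u=1/2·2+3/2·2+1/2·2=5; next y=-1/5·0+1/2·5=2.5
n=1: y=2.5, sp=2, e=sp−y=-0.5; I=1.5, D=e−e_prev=-2.5; u=1/2·(-0.5)+3/2·1.5+1/2·(-2.5)=0.75; next y=-1/5·2.5+1/2·0.75=-0.125
n=2: y=-0.125, sp=1, e=sp−y=1.125; I=2.625, D=e−e_prev=1.625; u=1/2·1.125+3/2·2.625+1/2·1.625=5.3125; next y=-1/5·(-0.125)+1/2·5.3125=2.68125
n=3: y=2.68125, sp=1, e=sp−y=-1.68125; I=0.94375, D=e−e_prev=-2.80625; u=1/2·(-1.68125)+3/2·0.94375+1/2·(-2.80625)=-0.828125; next y=-1/5·2.68125+1/2·(-0.828125)≈-0.950313
n=4: y≈-0.950313, sp=1, e=sp−y≈1.950313; I≈2.894063, D=e−e_prev≈3.631563; u=1/2·1.950313+3/2·2.894063+1/2·3.631563≈7.132031; next y=-1/5·(-0.950313)+1/2·7.132031≈3.756078
n=5: y≈3.756078, sp=1, e=sp−y≈-2.756078; I≈0.137984, D=e−e_prev≈-4.706391; u=1/2·(-2.756078)+3/2·0.137984+1/2·(-4.706391)≈-3.524258; next y=-1/5·3.756078+1/2·(-3.524258)≈-2.513345
n=6: y≈-2.513345, sp=1, e=sp−y≈3.513345; I≈3.651329, D=e−e_prev≈6.269423; u=1/2·3.513345+3/2·3.651329+1/2·6.269423≈10.368377; next y=-1/5·(-2.513345)+1/2·10.368377≈5.686857
n=7: y≈5.686857, sp=1, e=sp−y≈-4.686857; I≈-1.035528, D=e−e_prev≈-8.200202; u=1/2·(-4.686857)+3/2·(-1.035528)+1/2·(-8.200202)≈-7.996822; next y=-1/5·5.686857+1/2·(-7.996822)≈-5.135783

0 2 5.000 0.000
1 2 0.750 2.500
2 1 5.313 -0.125
3 1 -0.828 2.681
4 1 7.132 -0.950
5 1 -3.524 3.756
6 1 10.368 -2.513
7 1 -7.997 5.687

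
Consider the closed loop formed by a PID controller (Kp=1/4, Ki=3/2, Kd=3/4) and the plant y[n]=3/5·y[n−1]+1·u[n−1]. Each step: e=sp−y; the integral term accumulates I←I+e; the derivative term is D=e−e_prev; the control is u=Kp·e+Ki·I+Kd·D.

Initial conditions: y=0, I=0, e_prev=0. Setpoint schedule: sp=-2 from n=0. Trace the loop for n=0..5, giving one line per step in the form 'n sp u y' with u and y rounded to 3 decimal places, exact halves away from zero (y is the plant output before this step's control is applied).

(exact arithmetic carried between steps; '≈' marks a value shown rounded to 6 d.p. or computed from one; I and e_prev carry over from the previous line; the table rounds u and y to 3 d.p., halves away from zero)
n=0: y=0, sp=-2, e=sp−y=-2; I=-2, D=e−e_prev=-2; u=1/4·(-2)+3/2·(-2)+3/4·(-2)=-5; next y=3/5·0+1·(-5)=-5
n=1: y=-5, sp=-2, e=sp−y=3; I=1, D=e−e_prev=5; u=1/4·3+3/2·1+3/4·5=6; next y=3/5·(-5)+1·6=3
n=2: y=3, sp=-2, e=sp−y=-5; I=-4, D=e−e_prev=-8; u=1/4·(-5)+3/2·(-4)+3/4·(-8)=-13.25; next y=3/5·3+1·(-13.25)=-11.45
n=3: y=-11.45, sp=-2, e=sp−y=9.45; I=5.45, D=e−e_prev=14.45; u=1/4·9.45+3/2·5.45+3/4·14.45=21.375; next y=3/5·(-11.45)+1·21.375=14.505
n=4: y=14.505, sp=-2, e=sp−y=-16.505; I=-11.055, D=e−e_prev=-25.955; u=1/4·(-16.505)+3/2·(-11.055)+3/4·(-25.955)=-40.175; next y=3/5·14.505+1·(-40.175)=-31.472
n=5: y=-31.472, sp=-2, e=sp−y=29.472; I=18.417, D=e−e_prev=45.977; u=1/4·29.472+3/2·18.417+3/4·45.977=69.47625; next y=3/5·(-31.472)+1·69.47625=50.59305

0 -2 -5.000 0.000
1 -2 6.000 -5.000
2 -2 -13.250 3.000
3 -2 21.375 -11.450
4 -2 -40.175 14.505
5 -2 69.476 -31.472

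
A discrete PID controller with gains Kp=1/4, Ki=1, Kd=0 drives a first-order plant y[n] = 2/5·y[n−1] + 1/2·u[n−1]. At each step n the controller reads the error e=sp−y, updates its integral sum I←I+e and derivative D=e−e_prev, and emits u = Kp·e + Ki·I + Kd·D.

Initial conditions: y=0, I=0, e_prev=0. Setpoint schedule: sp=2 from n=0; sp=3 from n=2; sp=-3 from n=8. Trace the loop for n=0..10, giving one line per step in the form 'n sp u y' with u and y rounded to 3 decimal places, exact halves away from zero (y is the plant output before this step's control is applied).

(exact arithmetic carried between steps; '≈' marks a value shown rounded to 6 d.p. or computed from one; I and e_prev carry over from the previous line; the table rounds u and y to 3 d.p., halves away from zero)
n=0: y=0, sp=2, e=sp−y=2; I=2, D=e−e_prev=2; u=1/4·2+1·2+0·2=2.5; next y=2/5·0+1/2·2.5=1.25
n=1: y=1.25, sp=2, e=sp−y=0.75; I=2.75, D=e−e_prev=-1.25; u=1/4·0.75+1·2.75+0·(-1.25)=2.9375; next y=2/5·1.25+1/2·2.9375=1.96875
n=2: y=1.96875, sp=3, e=sp−y=1.03125; I=3.78125, D=e−e_prev=0.28125; u=1/4·1.03125+1·3.78125+0·0.28125≈4.039063; next y=2/5·1.96875+1/2·4.039063≈2.807031
n=3: y≈2.807031, sp=3, e=sp−y≈0.192969; I≈3.974219, D=e−e_prev≈-0.838281; u=1/4·0.192969+1·3.974219+0·(-0.838281)≈4.022461; next y=2/5·2.807031+1/2·4.022461≈3.134043
n=4: y≈3.134043, sp=3, e=sp−y≈-0.134043; I≈3.840176, D=e−e_prev≈-0.327012; u=1/4·(-0.134043)+1·3.840176+0·(-0.327012)≈3.806665; next y=2/5·3.134043+1/2·3.806665≈3.156950
n=5: y≈3.156950, sp=3, e=sp−y≈-0.156950; I≈3.683226, D=e−e_prev≈-0.022907; u=1/4·(-0.156950)+1·3.683226+0·(-0.022907)≈3.643989; next y=2/5·3.156950+1/2·3.643989≈3.084774
n=6: y≈3.084774, sp=3, e=sp−y≈-0.084774; I≈3.598452, D=e−e_prev≈0.072176; u=1/4·(-0.084774)+1·3.598452+0·0.072176≈3.577258; next y=2/5·3.084774+1/2·3.577258≈3.022539
n=7: y≈3.022539, sp=3, e=sp−y≈-0.022539; I≈3.575913, D=e−e_prev≈0.062235; u=1/4·(-0.022539)+1·3.575913+0·0.062235≈3.570278; next y=2/5·3.022539+1/2·3.570278≈2.994155
n=8: y≈2.994155, sp=-3, e=sp−y≈-5.994155; I≈-2.418242, D=e−e_prev≈-5.971616; u=1/4·(-5.994155)+1·(-2.418242)+0·(-5.971616)≈-3.916780; next y=2/5·2.994155+1/2·(-3.916780)≈-0.760728
n=9: y≈-0.760728, sp=-3, e=sp−y≈-2.239272; I≈-4.657513, D=e−e_prev≈3.754883; u=1/4·(-2.239272)+1·(-4.657513)+0·3.754883≈-5.217331; next y=2/5·(-0.760728)+1/2·(-5.217331)≈-2.912957
n=10: y≈-2.912957, sp=-3, e=sp−y≈-0.087043; I≈-4.744556, D=e−e_prev≈2.152229; u=1/4·(-0.087043)+1·(-4.744556)+0·2.152229≈-4.766317; next y=2/5·(-2.912957)+1/2·(-4.766317)≈-3.548341

0 2 2.500 0.000
1 2 2.938 1.250
2 3 4.039 1.969
3 3 4.022 2.807
4 3 3.807 3.134
5 3 3.644 3.157
6 3 3.577 3.085
7 3 3.570 3.023
8 -3 -3.917 2.994
9 -3 -5.217 -0.761
10 -3 -4.766 -2.913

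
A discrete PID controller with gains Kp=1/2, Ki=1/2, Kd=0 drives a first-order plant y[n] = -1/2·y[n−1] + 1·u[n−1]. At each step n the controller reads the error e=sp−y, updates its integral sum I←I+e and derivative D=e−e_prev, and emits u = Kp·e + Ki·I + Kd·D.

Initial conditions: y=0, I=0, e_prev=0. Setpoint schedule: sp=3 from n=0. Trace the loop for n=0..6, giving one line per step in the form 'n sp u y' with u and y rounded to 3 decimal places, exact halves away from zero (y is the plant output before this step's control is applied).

0 3 3.000 0.000
1 3 1.500 3.000
2 3 4.500 0.000
3 3 1.500 4.500
4 3 6.000 -0.750
5 3 0.750 6.375
6 3 7.875 -2.438

(exact arithmetic carried between steps; '≈' marks a value shown rounded to 6 d.p. or computed from one; I and e_prev carry over from the previous line; the table rounds u and y to 3 d.p., halves away from zero)
n=0: y=0, sp=3, e=sp−y=3; I=3, D=e−e_prev=3; u=1/2·3+1/2·3+0·3=3; next y=-1/2·0+1·3=3
n=1: y=3, sp=3, e=sp−y=0; I=3, D=e−e_prev=-3; u=1/2·0+1/2·3+0·(-3)=1.5; next y=-1/2·3+1·1.5=0
n=2: y=0, sp=3, e=sp−y=3; I=6, D=e−e_prev=3; u=1/2·3+1/2·6+0·3=4.5; next y=-1/2·0+1·4.5=4.5
n=3: y=4.5, sp=3, e=sp−y=-1.5; I=4.5, D=e−e_prev=-4.5; u=1/2·(-1.5)+1/2·4.5+0·(-4.5)=1.5; next y=-1/2·4.5+1·1.5=-0.75
n=4: y=-0.75, sp=3, e=sp−y=3.75; I=8.25, D=e−e_prev=5.25; u=1/2·3.75+1/2·8.25+0·5.25=6; next y=-1/2·(-0.75)+1·6=6.375
n=5: y=6.375, sp=3, e=sp−y=-3.375; I=4.875, D=e−e_prev=-7.125; u=1/2·(-3.375)+1/2·4.875+0·(-7.125)=0.75; next y=-1/2·6.375+1·0.75=-2.4375
n=6: y=-2.4375, sp=3, e=sp−y=5.4375; I=10.3125, D=e−e_prev=8.8125; u=1/2·5.4375+1/2·10.3125+0·8.8125=7.875; next y=-1/2·(-2.4375)+1·7.875=9.09375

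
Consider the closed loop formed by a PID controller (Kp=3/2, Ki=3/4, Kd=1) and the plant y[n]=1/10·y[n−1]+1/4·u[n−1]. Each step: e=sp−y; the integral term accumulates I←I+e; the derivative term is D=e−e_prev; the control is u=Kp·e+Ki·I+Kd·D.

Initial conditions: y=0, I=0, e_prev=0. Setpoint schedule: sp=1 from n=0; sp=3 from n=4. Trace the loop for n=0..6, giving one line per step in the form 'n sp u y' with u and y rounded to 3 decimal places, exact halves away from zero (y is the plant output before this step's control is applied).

0 1 3.250 0.000
1 1 0.359 0.813
2 1 3.397 0.171
3 1 1.118 0.866
4 3 10.039 0.366
5 3 2.428 2.546
6 3 10.424 0.862

(exact arithmetic carried between steps; '≈' marks a value shown rounded to 6 d.p. or computed from one; I and e_prev carry over from the previous line; the table rounds u and y to 3 d.p., halves away from zero)
n=0: y=0, sp=1, e=sp−y=1; I=1, D=e−e_prev=1; u=3/2·1+3/4·1+1·1=3.25; next y=1/10·0+1/4·3.25=0.8125
n=1: y=0.8125, sp=1, e=sp−y=0.1875; I=1.1875, D=e−e_prev=-0.8125; u=3/2·0.1875+3/4·1.1875+1·(-0.8125)=0.359375; next y=1/10·0.8125+1/4·0.359375≈0.171094
n=2: y≈0.171094, sp=1, e=sp−y≈0.828906; I≈2.016406, D=e−e_prev≈0.641406; u=3/2·0.828906+3/4·2.016406+1·0.641406≈3.397070; next y=1/10·0.171094+1/4·3.397070≈0.866377
n=3: y≈0.866377, sp=1, e=sp−y≈0.133623; I≈2.150029, D=e−e_prev≈-0.695283; u=3/2·0.133623+3/4·2.150029+1·(-0.695283)≈1.117673; next y=1/10·0.866377+1/4·1.117673≈0.366056
n=4: y≈0.366056, sp=3, e=sp−y≈2.633944; I≈4.783973, D=e−e_prev≈2.500321; u=3/2·2.633944+3/4·4.783973+1·2.500321≈10.039217; next y=1/10·0.366056+1/4·10.039217≈2.546410
n=5: y≈2.546410, sp=3, e=sp−y≈0.453590; I≈5.237563, D=e−e_prev≈-2.180354; u=3/2·0.453590+3/4·5.237563+1·(-2.180354)≈2.428204; next y=1/10·2.546410+1/4·2.428204≈0.861692
n=6: y≈0.861692, sp=3, e=sp−y≈2.138308; I≈7.375871, D=e−e_prev≈1.684718; u=3/2·2.138308+3/4·7.375871+1·1.684718≈10.424083; next y=1/10·0.861692+1/4·10.424083≈2.692190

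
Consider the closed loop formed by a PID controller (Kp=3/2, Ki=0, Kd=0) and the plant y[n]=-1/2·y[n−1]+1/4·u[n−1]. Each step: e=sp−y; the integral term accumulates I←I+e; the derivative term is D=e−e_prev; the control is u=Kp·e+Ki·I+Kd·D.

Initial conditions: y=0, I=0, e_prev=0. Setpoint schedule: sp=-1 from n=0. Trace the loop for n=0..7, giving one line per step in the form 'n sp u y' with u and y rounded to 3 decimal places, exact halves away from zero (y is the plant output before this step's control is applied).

(exact arithmetic carried between steps; '≈' marks a value shown rounded to 6 d.p. or computed from one; I and e_prev carry over from the previous line; the table rounds u and y to 3 d.p., halves away from zero)
n=0: y=0, sp=-1, e=sp−y=-1; I=-1, D=e−e_prev=-1; u=3/2·(-1)+0·(-1)+0·(-1)=-1.5; next y=-1/2·0+1/4·(-1.5)=-0.375
n=1: y=-0.375, sp=-1, e=sp−y=-0.625; I=-1.625, D=e−e_prev=0.375; u=3/2·(-0.625)+0·(-1.625)+0·0.375=-0.9375; next y=-1/2·(-0.375)+1/4·(-0.9375)=-0.046875
n=2: y=-0.046875, sp=-1, e=sp−y=-0.953125; I=-2.578125, D=e−e_prev=-0.328125; u=3/2·(-0.953125)+0·(-2.578125)+0·(-0.328125)≈-1.429688; next y=-1/2·(-0.046875)+1/4·(-1.429688)≈-0.333984
n=3: y≈-0.333984, sp=-1, e=sp−y≈-0.666016; I≈-3.244141, D=e−e_prev≈0.287109; u=3/2·(-0.666016)+0·(-3.244141)+0·0.287109≈-0.999023; next y=-1/2·(-0.333984)+1/4·(-0.999023)≈-0.082764
n=4: y≈-0.082764, sp=-1, e=sp−y≈-0.917236; I≈-4.161377, D=e−e_prev≈-0.251221; u=3/2·(-0.917236)+0·(-4.161377)+0·(-0.251221)≈-1.375854; next y=-1/2·(-0.082764)+1/4·(-1.375854)≈-0.302582
n=5: y≈-0.302582, sp=-1, e=sp−y≈-0.697418; I≈-4.858795, D=e−e_prev≈0.219818; u=3/2·(-0.697418)+0·(-4.858795)+0·0.219818≈-1.046127; next y=-1/2·(-0.302582)+1/4·(-1.046127)≈-0.110241
n=6: y≈-0.110241, sp=-1, e=sp−y≈-0.889759; I≈-5.748554, D=e−e_prev≈-0.192341; u=3/2·(-0.889759)+0·(-5.748554)+0·(-0.192341)≈-1.334639; next y=-1/2·(-0.110241)+1/4·(-1.334639)≈-0.278539
n=7: y≈-0.278539, sp=-1, e=sp−y≈-0.721461; I≈-6.470015, D=e−e_prev≈0.168298; u=3/2·(-0.721461)+0·(-6.470015)+0·0.168298≈-1.082191; next y=-1/2·(-0.278539)+1/4·(-1.082191)≈-0.131278

0 -1 -1.500 0.000
1 -1 -0.938 -0.375
2 -1 -1.430 -0.047
3 -1 -0.999 -0.334
4 -1 -1.376 -0.083
5 -1 -1.046 -0.303
6 -1 -1.335 -0.110
7 -1 -1.082 -0.279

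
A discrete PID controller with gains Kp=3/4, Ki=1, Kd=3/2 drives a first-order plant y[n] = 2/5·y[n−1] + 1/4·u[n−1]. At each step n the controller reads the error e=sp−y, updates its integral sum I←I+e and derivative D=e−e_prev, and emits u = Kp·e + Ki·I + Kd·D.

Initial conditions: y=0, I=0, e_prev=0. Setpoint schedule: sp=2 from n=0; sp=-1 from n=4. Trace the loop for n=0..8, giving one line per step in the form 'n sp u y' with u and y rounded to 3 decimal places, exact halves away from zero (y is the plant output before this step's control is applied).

(exact arithmetic carried between steps; '≈' marks a value shown rounded to 6 d.p. or computed from one; I and e_prev carry over from the previous line; the table rounds u and y to 3 d.p., halves away from zero)
n=0: y=0, sp=2, e=sp−y=2; I=2, D=e−e_prev=2; u=3/4·2+1·2+3/2·2=6.5; next y=2/5·0+1/4·6.5=1.625
n=1: y=1.625, sp=2, e=sp−y=0.375; I=2.375, D=e−e_prev=-1.625; u=3/4·0.375+1·2.375+3/2·(-1.625)=0.21875; next y=2/5·1.625+1/4·0.21875≈0.704688
n=2: y≈0.704688, sp=2, e=sp−y≈1.295313; I≈3.670313, D=e−e_prev≈0.920313; u=3/4·1.295313+1·3.670313+3/2·0.920313≈6.022266; next y=2/5·0.704688+1/4·6.022266≈1.787441
n=3: y≈1.787441, sp=2, e=sp−y≈0.212559; I≈3.882871, D=e−e_prev≈-1.082754; u=3/4·0.212559+1·3.882871+3/2·(-1.082754)≈2.418159; next y=2/5·1.787441+1/4·2.418159≈1.319516
n=4: y≈1.319516, sp=-1, e=sp−y≈-2.319516; I≈1.563355, D=e−e_prev≈-2.532075; u=3/4·(-2.319516)+1·1.563355+3/2·(-2.532075)≈-3.974395; next y=2/5·1.319516+1/4·(-3.974395)≈-0.465792
n=5: y≈-0.465792, sp=-1, e=sp−y≈-0.534208; I≈1.029147, D=e−e_prev≈1.785309; u=3/4·(-0.534208)+1·1.029147+3/2·1.785309≈3.306454; next y=2/5·(-0.465792)+1/4·3.306454≈0.640297
n=6: y≈0.640297, sp=-1, e=sp−y≈-1.640297; I≈-0.611150, D=e−e_prev≈-1.106089; u=3/4·(-1.640297)+1·(-0.611150)+3/2·(-1.106089)≈-3.500505; next y=2/5·0.640297+1/4·(-3.500505)≈-0.619008
n=7: y≈-0.619008, sp=-1, e=sp−y≈-0.380992; I≈-0.992142, D=e−e_prev≈1.259304; u=3/4·(-0.380992)+1·(-0.992142)+3/2·1.259304≈0.611070; next y=2/5·(-0.619008)+1/4·0.611070≈-0.094836
n=8: y≈-0.094836, sp=-1, e=sp−y≈-0.905164; I≈-1.897306, D=e−e_prev≈-0.524172; u=3/4·(-0.905164)+1·(-1.897306)+3/2·(-0.524172)≈-3.362438; next y=2/5·(-0.094836)+1/4·(-3.362438)≈-0.878544

0 2 6.500 0.000
1 2 0.219 1.625
2 2 6.022 0.705
3 2 2.418 1.787
4 -1 -3.974 1.320
5 -1 3.306 -0.466
6 -1 -3.501 0.640
7 -1 0.611 -0.619
8 -1 -3.362 -0.095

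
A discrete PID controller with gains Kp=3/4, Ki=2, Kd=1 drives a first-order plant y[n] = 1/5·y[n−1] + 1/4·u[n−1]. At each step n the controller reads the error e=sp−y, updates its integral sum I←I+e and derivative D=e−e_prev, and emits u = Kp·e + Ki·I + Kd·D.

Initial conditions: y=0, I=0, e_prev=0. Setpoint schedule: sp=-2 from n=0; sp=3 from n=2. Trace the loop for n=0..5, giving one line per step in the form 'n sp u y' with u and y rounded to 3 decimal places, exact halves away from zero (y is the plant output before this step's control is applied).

(exact arithmetic carried between steps; '≈' marks a value shown rounded to 6 d.p. or computed from one; I and e_prev carry over from the previous line; the table rounds u and y to 3 d.p., halves away from zero)
n=0: y=0, sp=-2, e=sp−y=-2; I=-2, D=e−e_prev=-2; u=3/4·(-2)+2·(-2)+1·(-2)=-7.5; next y=1/5·0+1/4·(-7.5)=-1.875
n=1: y=-1.875, sp=-2, e=sp−y=-0.125; I=-2.125, D=e−e_prev=1.875; u=3/4·(-0.125)+2·(-2.125)+1·1.875=-2.46875; next y=1/5·(-1.875)+1/4·(-2.46875)≈-0.992188
n=2: y≈-0.992188, sp=3, e=sp−y≈3.992188; I≈1.867188, D=e−e_prev≈4.117188; u=3/4·3.992188+2·1.867188+1·4.117188≈10.845703; next y=1/5·(-0.992188)+1/4·10.845703≈2.512988
n=3: y≈2.512988, sp=3, e=sp−y≈0.487012; I≈2.354199, D=e−e_prev≈-3.505176; u=3/4·0.487012+2·2.354199+1·(-3.505176)≈1.568481; next y=1/5·2.512988+1/4·1.568481≈0.894718
n=4: y≈0.894718, sp=3, e=sp−y≈2.105282; I≈4.459481, D=e−e_prev≈1.618270; u=3/4·2.105282+2·4.459481+1·1.618270≈12.116194; next y=1/5·0.894718+1/4·12.116194≈3.207992
n=5: y≈3.207992, sp=3, e=sp−y≈-0.207992; I≈4.251489, D=e−e_prev≈-2.313274; u=3/4·(-0.207992)+2·4.251489+1·(-2.313274)≈6.033710; next y=1/5·3.207992+1/4·6.033710≈2.150026

0 -2 -7.500 0.000
1 -2 -2.469 -1.875
2 3 10.846 -0.992
3 3 1.568 2.513
4 3 12.116 0.895
5 3 6.034 3.208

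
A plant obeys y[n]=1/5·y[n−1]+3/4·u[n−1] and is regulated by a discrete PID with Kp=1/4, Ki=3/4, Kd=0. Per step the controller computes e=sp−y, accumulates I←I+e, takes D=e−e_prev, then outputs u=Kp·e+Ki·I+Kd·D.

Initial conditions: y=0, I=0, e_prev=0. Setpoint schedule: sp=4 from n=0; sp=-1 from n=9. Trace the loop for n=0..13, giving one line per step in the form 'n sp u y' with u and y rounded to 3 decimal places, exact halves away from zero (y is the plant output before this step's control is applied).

0 4 4.000 0.000
1 4 4.000 3.000
2 4 4.150 3.600
3 4 4.218 3.833
4 4 4.246 3.930
5 4 4.258 3.970
6 4 4.263 3.988
7 4 4.265 3.995
8 4 4.266 3.998
9 -1 -0.734 3.999
10 -1 -0.733 0.250
11 -1 -0.921 -0.500
12 -1 -1.005 -0.791
13 -1 -1.041 -0.912

(exact arithmetic carried between steps; '≈' marks a value shown rounded to 6 d.p. or computed from one; I and e_prev carry over from the previous line; the table rounds u and y to 3 d.p., halves away from zero)
n=0: y=0, sp=4, e=sp−y=4; I=4, D=e−e_prev=4; u=1/4·4+3/4·4+0·4=4; next y=1/5·0+3/4·4=3
n=1: y=3, sp=4, e=sp−y=1; I=5, D=e−e_prev=-3; u=1/4·1+3/4·5+0·(-3)=4; next y=1/5·3+3/4·4=3.6
n=2: y=3.6, sp=4, e=sp−y=0.4; I=5.4, D=e−e_prev=-0.6; u=1/4·0.4+3/4·5.4+0·(-0.6)=4.15; next y=1/5·3.6+3/4·4.15=3.8325
n=3: y=3.8325, sp=4, e=sp−y=0.1675; I=5.5675, D=e−e_prev=-0.2325; u=1/4·0.1675+3/4·5.5675+0·(-0.2325)=4.2175; next y=1/5·3.8325+3/4·4.2175=3.929625
n=4: y=3.929625, sp=4, e=sp−y=0.070375; I=5.637875, D=e−e_prev=-0.097125; u=1/4·0.070375+3/4·5.637875+0·(-0.097125)=4.246; next y=1/5·3.929625+3/4·4.246=3.970425
n=5: y=3.970425, sp=4, e=sp−y=0.029575; I=5.66745, D=e−e_prev=-0.0408; u=1/4·0.029575+3/4·5.66745+0·(-0.0408)≈4.257981; next y=1/5·3.970425+3/4·4.257981≈3.987571
n=6: y≈3.987571, sp=4, e=sp−y≈0.012429; I≈5.679879, D=e−e_prev≈-0.017146; u=1/4·0.012429+3/4·5.679879+0·(-0.017146)≈4.263017; next y=1/5·3.987571+3/4·4.263017≈3.994777
n=7: y≈3.994777, sp=4, e=sp−y≈0.005223; I≈5.685102, D=e−e_prev≈-0.007206; u=1/4·0.005223+3/4·5.685102+0·(-0.007206)≈4.265133; next y=1/5·3.994777+3/4·4.265133≈3.997805
n=8: y≈3.997805, sp=4, e=sp−y≈0.002195; I≈5.687298, D=e−e_prev≈-0.003028; u=1/4·0.002195+3/4·5.687298+0·(-0.003028)≈4.266022; next y=1/5·3.997805+3/4·4.266022≈3.999077
n=9: y≈3.999077, sp=-1, e=sp−y≈-4.999077; I≈0.688220, D=e−e_prev≈-5.001273; u=1/4·(-4.999077)+3/4·0.688220+0·(-5.001273)≈-0.733604; next y=1/5·3.999077+3/4·(-0.733604)≈0.249612
n=10: y≈0.249612, sp=-1, e=sp−y≈-1.249612; I≈-0.561392, D=e−e_prev≈3.749465; u=1/4·(-1.249612)+3/4·(-0.561392)+0·3.749465≈-0.733447; next y=1/5·0.249612+3/4·(-0.733447)≈-0.500163
n=11: y≈-0.500163, sp=-1, e=sp−y≈-0.499837; I≈-1.061229, D=e−e_prev≈0.749775; u=1/4·(-0.499837)+3/4·(-1.061229)+0·0.749775≈-0.920881; next y=1/5·(-0.500163)+3/4·(-0.920881)≈-0.790693
n=12: y≈-0.790693, sp=-1, e=sp−y≈-0.209307; I≈-1.270536, D=e−e_prev≈0.290531; u=1/4·(-0.209307)+3/4·(-1.270536)+0·0.290531≈-1.005228; next y=1/5·(-0.790693)+3/4·(-1.005228)≈-0.912060
n=13: y≈-0.912060, sp=-1, e=sp−y≈-0.087940; I≈-1.358476, D=e−e_prev≈0.121367; u=1/4·(-0.087940)+3/4·(-1.358476)+0·0.121367≈-1.040842; next y=1/5·(-0.912060)+3/4·(-1.040842)≈-0.963043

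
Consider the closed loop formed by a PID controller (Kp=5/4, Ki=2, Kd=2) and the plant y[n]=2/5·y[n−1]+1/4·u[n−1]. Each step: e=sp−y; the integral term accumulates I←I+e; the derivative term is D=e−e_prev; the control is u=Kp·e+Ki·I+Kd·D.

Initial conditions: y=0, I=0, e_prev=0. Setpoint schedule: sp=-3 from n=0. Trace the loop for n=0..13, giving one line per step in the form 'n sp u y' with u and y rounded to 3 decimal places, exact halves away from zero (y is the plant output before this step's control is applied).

(exact arithmetic carried between steps; '≈' marks a value shown rounded to 6 d.p. or computed from one; I and e_prev carry over from the previous line; the table rounds u and y to 3 d.p., halves away from zero)
n=0: y=0, sp=-3, e=sp−y=-3; I=-3, D=e−e_prev=-3; u=5/4·(-3)+2·(-3)+2·(-3)=-15.75; next y=2/5·0+1/4·(-15.75)=-3.9375
n=1: y=-3.9375, sp=-3, e=sp−y=0.9375; I=-2.0625, D=e−e_prev=3.9375; u=5/4·0.9375+2·(-2.0625)+2·3.9375=4.921875; next y=2/5·(-3.9375)+1/4·4.921875≈-0.344531
n=2: y≈-0.344531, sp=-3, e=sp−y≈-2.655469; I≈-4.717969, D=e−e_prev≈-3.592969; u=5/4·(-2.655469)+2·(-4.717969)+2·(-3.592969)≈-19.941211; next y=2/5·(-0.344531)+1/4·(-19.941211)≈-5.123115
n=3: y≈-5.123115, sp=-3, e=sp−y≈2.123115; I≈-2.594854, D=e−e_prev≈4.778584; u=5/4·2.123115+2·(-2.594854)+2·4.778584≈7.021355; next y=2/5·(-5.123115)+1/4·7.021355≈-0.293907
n=4: y≈-0.293907, sp=-3, e=sp−y≈-2.706093; I≈-5.300946, D=e−e_prev≈-4.829208; u=5/4·(-2.706093)+2·(-5.300946)+2·(-4.829208)≈-23.642924; next y=2/5·(-0.293907)+1/4·(-23.642924)≈-6.028294
n=5: y≈-6.028294, sp=-3, e=sp−y≈3.028294; I≈-2.272652, D=e−e_prev≈5.734387; u=5/4·3.028294+2·(-2.272652)+2·5.734387≈10.708836; next y=2/5·(-6.028294)+1/4·10.708836≈0.265891
n=6: y≈0.265891, sp=-3, e=sp−y≈-3.265891; I≈-5.538544, D=e−e_prev≈-6.294185; u=5/4·(-3.265891)+2·(-5.538544)+2·(-6.294185)≈-27.747822; next y=2/5·0.265891+1/4·(-27.747822)≈-6.830599
n=7: y≈-6.830599, sp=-3, e=sp−y≈3.830599; I≈-1.707945, D=e−e_prev≈7.096490; u=5/4·3.830599+2·(-1.707945)+2·7.096490≈15.565340; next y=2/5·(-6.830599)+1/4·15.565340≈1.159095
n=8: y≈1.159095, sp=-3, e=sp−y≈-4.159095; I≈-5.867040, D=e−e_prev≈-7.989695; u=5/4·(-4.159095)+2·(-5.867040)+2·(-7.989695)≈-32.912339; next y=2/5·1.159095+1/4·(-32.912339)≈-7.764446
n=9: y≈-7.764446, sp=-3, e=sp−y≈4.764446; I≈-1.102594, D=e−e_prev≈8.923542; u=5/4·4.764446+2·(-1.102594)+2·8.923542≈21.597455; next y=2/5·(-7.764446)+1/4·21.597455≈2.293585
n=10: y≈2.293585, sp=-3, e=sp−y≈-5.293585; I≈-6.396179, D=e−e_prev≈-10.058032; u=5/4·(-5.293585)+2·(-6.396179)+2·(-10.058032)≈-39.525402; next y=2/5·2.293585+1/4·(-39.525402)≈-8.963916
n=11: y≈-8.963916, sp=-3, e=sp−y≈5.963916; I≈-0.432262, D=e−e_prev≈11.257502; u=5/4·5.963916+2·(-0.432262)+2·11.257502≈29.105374; next y=2/5·(-8.963916)+1/4·29.105374≈3.690777
n=12: y≈3.690777, sp=-3, e=sp−y≈-6.690777; I≈-7.123039, D=e−e_prev≈-12.654693; u=5/4·(-6.690777)+2·(-7.123039)+2·(-12.654693)≈-47.918936; next y=2/5·3.690777+1/4·(-47.918936)≈-10.503423
n=13: y≈-10.503423, sp=-3, e=sp−y≈7.503423; I≈0.380384, D=e−e_prev≈14.194200; u=5/4·7.503423+2·0.380384+2·14.194200≈38.528448; next y=2/5·(-10.503423)+1/4·38.528448≈5.430743

0 -3 -15.750 0.000
1 -3 4.922 -3.938
2 -3 -19.941 -0.345
3 -3 7.021 -5.123
4 -3 -23.643 -0.294
5 -3 10.709 -6.028
6 -3 -27.748 0.266
7 -3 15.565 -6.831
8 -3 -32.912 1.159
9 -3 21.597 -7.764
10 -3 -39.525 2.294
11 -3 29.105 -8.964
12 -3 -47.919 3.691
13 -3 38.528 -10.503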